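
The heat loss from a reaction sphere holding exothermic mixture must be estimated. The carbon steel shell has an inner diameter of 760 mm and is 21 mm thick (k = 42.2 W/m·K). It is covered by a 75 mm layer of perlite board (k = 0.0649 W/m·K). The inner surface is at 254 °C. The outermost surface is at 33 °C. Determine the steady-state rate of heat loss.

Q ≈ 458 W

Spherical conduction: R = (1/r_in − 1/r_out)/(4πk) per layer; series-sum.
R_carbon steel shell = (1/0.38 − 1/0.401)/(4π×42.2) = 2.599×10^-4 K/W
R_perlite board = (1/0.401 − 1/0.476)/(4π×0.0649) = 0.4818 K/W
R_total = 0.482 K/W
Q = ΔT/R_total = 221/0.482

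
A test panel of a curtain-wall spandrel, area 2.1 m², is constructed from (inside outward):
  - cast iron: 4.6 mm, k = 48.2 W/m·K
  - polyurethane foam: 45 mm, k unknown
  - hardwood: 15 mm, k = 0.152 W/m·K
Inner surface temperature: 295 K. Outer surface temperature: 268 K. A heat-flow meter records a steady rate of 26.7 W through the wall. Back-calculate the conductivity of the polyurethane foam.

k ≈ 0.0222 W/(m·K)

Using the resistance-network approach (series):
R_cast iron = L/(kA) = 0.0046/(48.2×2.1) = 4.545×10^-5 K/W
R_hardwood = L/(kA) = 0.015/(0.152×2.1) = 0.04699 K/W
Sum of known resistances R_other = 0.04704 K/W
Total R = ΔT/Q = 27/26.7 = 1.011 K/W
R_polyurethane foam = R_total − R_other = 0.9642 K/W
k = L/(R·A) = 0.045/(0.9642×2.1)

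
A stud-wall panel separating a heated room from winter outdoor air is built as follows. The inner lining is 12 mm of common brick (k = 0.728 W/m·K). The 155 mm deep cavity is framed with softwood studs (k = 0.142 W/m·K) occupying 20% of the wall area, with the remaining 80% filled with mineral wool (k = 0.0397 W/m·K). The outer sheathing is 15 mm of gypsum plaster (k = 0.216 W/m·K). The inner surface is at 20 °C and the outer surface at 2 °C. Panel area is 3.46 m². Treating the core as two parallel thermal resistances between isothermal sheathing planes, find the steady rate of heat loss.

Sheathing layers in series; stud and cavity paths in parallel between them.
R_inner = 0.012/(0.728×3.46) = 0.004764 K/W
R_stud  = 0.155/(0.142×0.2×3.46) = 1.577 K/W
R_cav   = 0.155/(0.0397×0.8×3.46) = 1.411 K/W
1/R_core = 1/R_stud + 1/R_cav → R_core = 0.7446 K/W
R_outer = 0.015/(0.216×3.46) = 0.02007 K/W
R_total = 0.7695 K/W
Q = ΔT/R_total = 18/0.7695

Q ≈ 23.4 W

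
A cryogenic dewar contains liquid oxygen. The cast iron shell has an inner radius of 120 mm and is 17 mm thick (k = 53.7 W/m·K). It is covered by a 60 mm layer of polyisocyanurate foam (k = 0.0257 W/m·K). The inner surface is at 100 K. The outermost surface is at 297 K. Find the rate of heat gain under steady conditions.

Q ≈ 28.6 W

For a spherical shell R = (1/r₁ − 1/r₂)/(4πk); film R = 1/(h·4πr²). In series:
R_cast iron shell = (1/0.12 − 1/0.137)/(4π×53.7) = 0.001532 K/W
R_polyisocyanurate foam = (1/0.137 − 1/0.197)/(4π×0.0257) = 6.884 K/W
R_total = 6.885 K/W
Q = ΔT/R_total = 197/6.885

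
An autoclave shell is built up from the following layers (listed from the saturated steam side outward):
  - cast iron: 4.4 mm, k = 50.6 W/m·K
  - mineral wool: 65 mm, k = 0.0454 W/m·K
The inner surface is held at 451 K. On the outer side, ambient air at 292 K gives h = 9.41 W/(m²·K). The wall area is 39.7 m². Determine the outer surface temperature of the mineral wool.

Thermal resistances in series:
R_cast iron = L/(kA) = 0.0044/(50.6×39.7) = 2.19×10^-6 K/W
R_mineral wool = L/(kA) = 0.065/(0.0454×39.7) = 0.03606 K/W
R_outer film = 1/(h_o·A) = 1/(9.41×39.7) = 0.002677 K/W
R_total = 0.03874 K/W;  Q = ΔT/R_total = 159/0.03874 = 4104 W
T_interface = T_inner − Q·ΣR(inner→interface) = 451 − 4100×0.03607

T ≈ 303 K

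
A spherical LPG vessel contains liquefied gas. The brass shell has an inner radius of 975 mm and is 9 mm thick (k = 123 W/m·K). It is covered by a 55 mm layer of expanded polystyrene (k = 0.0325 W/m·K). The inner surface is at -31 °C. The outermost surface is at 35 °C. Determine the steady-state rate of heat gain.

For a spherical shell R = (1/r₁ − 1/r₂)/(4πk); film R = 1/(h·4πr²). In series:
R_brass shell = (1/0.975 − 1/0.984)/(4π×123) = 6.069×10^-6 K/W
R_expanded polystyrene = (1/0.984 − 1/1.039)/(4π×0.0325) = 0.1317 K/W
R_total = 0.1317 K/W
Q = ΔT/R_total = 66/0.1317

Q ≈ 501 W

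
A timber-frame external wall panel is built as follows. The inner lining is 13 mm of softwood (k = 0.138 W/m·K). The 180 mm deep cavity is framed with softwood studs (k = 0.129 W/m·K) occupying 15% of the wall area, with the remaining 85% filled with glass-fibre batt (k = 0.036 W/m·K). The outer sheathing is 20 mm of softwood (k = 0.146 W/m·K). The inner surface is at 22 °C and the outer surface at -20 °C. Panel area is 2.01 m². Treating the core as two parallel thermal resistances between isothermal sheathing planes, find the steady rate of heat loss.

Sheathing layers in series; stud and cavity paths in parallel between them.
R_inner = 0.013/(0.138×2.01) = 0.04687 K/W
R_stud  = 0.18/(0.129×0.15×2.01) = 4.628 K/W
R_cav   = 0.18/(0.036×0.85×2.01) = 2.927 K/W
1/R_core = 1/R_stud + 1/R_cav → R_core = 1.793 K/W
R_outer = 0.02/(0.146×2.01) = 0.06815 K/W
R_total = 1.908 K/W
Q = ΔT/R_total = 42/1.908

Q ≈ 22 W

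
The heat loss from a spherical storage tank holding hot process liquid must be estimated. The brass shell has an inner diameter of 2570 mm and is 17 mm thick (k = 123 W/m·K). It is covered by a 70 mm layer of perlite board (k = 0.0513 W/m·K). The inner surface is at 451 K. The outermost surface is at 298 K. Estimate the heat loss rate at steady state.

Q ≈ 2520 W

Spherical conduction: R = (1/r_in − 1/r_out)/(4πk) per layer; series-sum.
R_brass shell = (1/1.285 − 1/1.302)/(4π×123) = 6.574×10^-6 K/W
R_perlite board = (1/1.302 − 1/1.372)/(4π×0.0513) = 0.06079 K/W
R_total = 0.06079 K/W
Q = ΔT/R_total = 153/0.06079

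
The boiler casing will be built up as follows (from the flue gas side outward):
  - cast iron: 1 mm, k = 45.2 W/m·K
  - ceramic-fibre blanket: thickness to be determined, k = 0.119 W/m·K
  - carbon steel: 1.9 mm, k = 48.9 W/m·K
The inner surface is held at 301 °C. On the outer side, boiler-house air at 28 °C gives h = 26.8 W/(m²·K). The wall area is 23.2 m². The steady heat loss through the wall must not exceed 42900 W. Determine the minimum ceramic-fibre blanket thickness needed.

Treating each layer as a thermal resistance in series:
R_cast iron = L/(kA) = 0.001/(45.2×23.2) = 9.536×10^-7 K/W
R_carbon steel = L/(kA) = 0.0019/(48.9×23.2) = 1.675×10^-6 K/W
R_outer film = 1/(h_o·A) = 1/(26.8×23.2) = 0.001608 K/W
Sum of the known resistances R_other = 0.001611 K/W
Required total resistance R_tot = ΔT/Q_allow = 273/42900 = 0.006364 K/W
R_ceramic-fibre blanket = R_tot − R_other = 0.004753 K/W
L = R·k·A = 0.004753×0.119×23.2

L ≈ 13.1 mm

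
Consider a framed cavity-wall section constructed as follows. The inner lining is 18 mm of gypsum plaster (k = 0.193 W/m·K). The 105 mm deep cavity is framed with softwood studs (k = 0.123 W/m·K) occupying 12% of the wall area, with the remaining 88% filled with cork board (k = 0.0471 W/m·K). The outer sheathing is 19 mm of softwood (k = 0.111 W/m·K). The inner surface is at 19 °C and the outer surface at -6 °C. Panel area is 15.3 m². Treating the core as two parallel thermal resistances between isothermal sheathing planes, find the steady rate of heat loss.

Q ≈ 179 W

Sheathing layers in series; stud and cavity paths in parallel between them.
R_inner = 0.018/(0.193×15.3) = 0.006096 K/W
R_stud  = 0.105/(0.123×0.12×15.3) = 0.465 K/W
R_cav   = 0.105/(0.0471×0.88×15.3) = 0.1656 K/W
1/R_core = 1/R_stud + 1/R_cav → R_core = 0.1221 K/W
R_outer = 0.019/(0.111×15.3) = 0.01119 K/W
R_total = 0.1394 K/W
Q = ΔT/R_total = 25/0.1394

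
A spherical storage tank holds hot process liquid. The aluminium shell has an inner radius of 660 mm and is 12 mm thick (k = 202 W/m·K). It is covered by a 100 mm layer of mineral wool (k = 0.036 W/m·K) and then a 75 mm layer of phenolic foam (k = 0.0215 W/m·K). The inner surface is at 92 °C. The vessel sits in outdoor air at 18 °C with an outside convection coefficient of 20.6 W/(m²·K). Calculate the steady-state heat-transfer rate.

Spherical conduction: R = (1/r_in − 1/r_out)/(4πk) per layer; series-sum.
R_aluminium shell = (1/0.66 − 1/0.672)/(4π×202) = 1.066×10^-5 K/W
R_mineral wool = (1/0.672 − 1/0.772)/(4π×0.036) = 0.4261 K/W
R_phenolic foam = (1/0.772 − 1/0.847)/(4π×0.0215) = 0.4245 K/W
R_outer film = 1/(h·4πr_o²) = 1/(20.6×4π×0.847²) = 0.005385 K/W
R_total = 0.856 K/W
Q = ΔT/R_total = 74/0.856

Q ≈ 86.4 W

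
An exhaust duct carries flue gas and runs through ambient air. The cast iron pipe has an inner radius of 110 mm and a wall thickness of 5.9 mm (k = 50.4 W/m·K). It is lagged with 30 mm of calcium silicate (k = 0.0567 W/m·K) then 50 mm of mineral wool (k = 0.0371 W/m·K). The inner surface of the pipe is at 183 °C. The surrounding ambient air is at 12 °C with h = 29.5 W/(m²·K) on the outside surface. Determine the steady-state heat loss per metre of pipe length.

q′ ≈ 88.2 W/m

For a radial system each layer contributes R = ln(r_out/r_in)/(2πkL); films add R = 1/(hA).
R_cast iron pipe wall = ln(115.9/110)/(2π×50.4×1) = 1.65×10^-4 K/W
R_calcium silicate = ln(145.9/115.9)/(2π×0.0567×1) = 0.6461 K/W
R_mineral wool = ln(195.9/145.9)/(2π×0.0371×1) = 1.264 K/W
R_outer film = 1/(h_o·2πr_oL) = 1/(29.5×2π×0.1959×1) = 0.02754 K/W
R_total = 1.938 K/W
Q = ΔT/R_total = 171/1.938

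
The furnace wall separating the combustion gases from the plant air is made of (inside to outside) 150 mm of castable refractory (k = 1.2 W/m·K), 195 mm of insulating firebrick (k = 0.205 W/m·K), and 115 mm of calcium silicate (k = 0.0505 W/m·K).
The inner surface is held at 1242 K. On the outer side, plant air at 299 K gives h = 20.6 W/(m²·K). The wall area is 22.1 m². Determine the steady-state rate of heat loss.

Using the resistance-network approach (series):
R_castable refractory = L/(kA) = 0.15/(1.2×22.1) = 0.005656 K/W
R_insulating firebrick = L/(kA) = 0.195/(0.205×22.1) = 0.04304 K/W
R_calcium silicate = L/(kA) = 0.115/(0.0505×22.1) = 0.103 K/W
R_outer film = 1/(h_o·A) = 1/(20.6×22.1) = 0.002197 K/W
R_total = 0.1539 K/W
Q = ΔT / R_total = 943 / 0.1539

Q ≈ 6130 W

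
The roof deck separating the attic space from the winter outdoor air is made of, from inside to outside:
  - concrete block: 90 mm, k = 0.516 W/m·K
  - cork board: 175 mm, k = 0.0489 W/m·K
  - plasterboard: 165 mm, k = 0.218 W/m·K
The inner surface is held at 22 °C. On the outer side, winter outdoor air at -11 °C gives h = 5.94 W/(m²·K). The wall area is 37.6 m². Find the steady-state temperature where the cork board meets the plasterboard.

Series thermal resistances:
R_concrete block = L/(kA) = 0.09/(0.516×37.6) = 0.004639 K/W
R_cork board = L/(kA) = 0.175/(0.0489×37.6) = 0.09518 K/W
R_plasterboard = L/(kA) = 0.165/(0.218×37.6) = 0.02013 K/W
R_outer film = 1/(h_o·A) = 1/(5.94×37.6) = 0.004477 K/W
R_total = 0.1244 K/W;  Q = ΔT/R_total = 33/0.1244 = 265.2 W
T_interface = T_inner − Q·ΣR(inner→interface) = 22 − 265×0.09982

T ≈ -4.47 °C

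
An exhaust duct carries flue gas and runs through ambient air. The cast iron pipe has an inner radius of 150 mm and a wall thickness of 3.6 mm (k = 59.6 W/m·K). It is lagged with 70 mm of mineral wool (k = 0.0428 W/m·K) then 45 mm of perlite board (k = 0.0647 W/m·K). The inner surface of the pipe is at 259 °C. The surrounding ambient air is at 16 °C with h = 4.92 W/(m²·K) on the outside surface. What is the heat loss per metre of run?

q′ ≈ 123 W/m

Cylindrical conduction, so R = ln(r₂/r₁)/(2πkL) per layer, in series:
R_cast iron pipe wall = ln(153.6/150)/(2π×59.6×1) = 6.333×10^-5 K/W
R_mineral wool = ln(223.6/153.6)/(2π×0.0428×1) = 1.396 K/W
R_perlite board = ln(268.6/223.6)/(2π×0.0647×1) = 0.4511 K/W
R_outer film = 1/(h_o·2πr_oL) = 1/(4.92×2π×0.2686×1) = 0.1204 K/W
R_total = 1.968 K/W
Q = ΔT/R_total = 243/1.968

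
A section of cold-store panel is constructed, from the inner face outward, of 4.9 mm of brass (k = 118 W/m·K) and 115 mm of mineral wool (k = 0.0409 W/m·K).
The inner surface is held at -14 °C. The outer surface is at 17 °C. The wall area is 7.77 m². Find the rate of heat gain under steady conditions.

Q ≈ 85.7 W

Treating each layer as a thermal resistance in series:
R_brass = L/(kA) = 0.0049/(118×7.77) = 5.344×10^-6 K/W
R_mineral wool = L/(kA) = 0.115/(0.0409×7.77) = 0.3619 K/W
R_total = 0.3619 K/W
Q = ΔT / R_total = 31 / 0.3619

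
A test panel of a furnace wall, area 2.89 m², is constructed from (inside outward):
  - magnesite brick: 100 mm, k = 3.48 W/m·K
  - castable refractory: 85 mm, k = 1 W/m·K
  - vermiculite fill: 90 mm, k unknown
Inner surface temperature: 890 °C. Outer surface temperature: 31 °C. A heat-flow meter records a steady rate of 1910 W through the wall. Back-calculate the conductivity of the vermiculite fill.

k ≈ 0.0759 W/(m·K)

Series thermal resistances:
R_magnesite brick = L/(kA) = 0.1/(3.48×2.89) = 0.009943 K/W
R_castable refractory = L/(kA) = 0.085/(1×2.89) = 0.02941 K/W
Sum of known resistances R_other = 0.03935 K/W
Total R = ΔT/Q = 859/1910 = 0.4497 K/W
R_vermiculite fill = R_total − R_other = 0.4104 K/W
k = L/(R·A) = 0.09/(0.4104×2.89)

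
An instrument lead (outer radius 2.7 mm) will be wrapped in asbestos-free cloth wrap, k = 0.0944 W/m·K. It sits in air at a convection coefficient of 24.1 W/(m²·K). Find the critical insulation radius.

r_cr ≈ 3.92 mm

For a cylinder r_cr = k/h = 0.0944/24.1
r_cr = 3.92 mm; since the bare radius (2.7 mm) is below r_cr, adding a thin layer of insulation will *increase* heat loss.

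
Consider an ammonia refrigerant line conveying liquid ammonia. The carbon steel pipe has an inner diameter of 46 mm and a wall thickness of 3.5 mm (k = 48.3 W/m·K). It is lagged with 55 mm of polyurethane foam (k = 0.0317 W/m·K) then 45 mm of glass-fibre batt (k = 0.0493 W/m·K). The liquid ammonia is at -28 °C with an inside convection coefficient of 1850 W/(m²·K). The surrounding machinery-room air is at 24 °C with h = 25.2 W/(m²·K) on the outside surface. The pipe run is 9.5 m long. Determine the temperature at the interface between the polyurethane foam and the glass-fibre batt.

T ≈ 13.3 °C

Treating each annulus and film as a series resistance:
R_inner film = 1/(h_i·2πr₁L) = 1/(1850×2π×0.023×9.5) = 3.937×10^-4 K/W
R_carbon steel pipe wall = ln(26.5/23)/(2π×48.3×9.5) = 4.913×10^-5 K/W
R_polyurethane foam = ln(81.5/26.5)/(2π×0.0317×9.5) = 0.5937 K/W
R_glass-fibre batt = ln(126.5/81.5)/(2π×0.0493×9.5) = 0.1494 K/W
R_outer film = 1/(h_o·2πr_oL) = 1/(25.2×2π×0.1265×9.5) = 0.005255 K/W
R_total = 0.7488 K/W
Q = ΔT/R_total = 52/0.7488
Q = 69.4 W
T_interface = T_inner + Q·ΣR(inner→interface) = -28 + 69.4×0.5942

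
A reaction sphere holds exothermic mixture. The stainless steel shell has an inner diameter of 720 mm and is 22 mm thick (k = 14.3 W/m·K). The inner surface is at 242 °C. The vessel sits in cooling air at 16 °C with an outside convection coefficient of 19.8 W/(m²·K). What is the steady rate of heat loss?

For a spherical shell R = (1/r₁ − 1/r₂)/(4πk); film R = 1/(h·4πr²). In series:
R_stainless steel shell = (1/0.36 − 1/0.382)/(4π×14.3) = 8.902×10^-4 K/W
R_outer film = 1/(h·4πr_o²) = 1/(19.8×4π×0.382²) = 0.02754 K/W
R_total = 0.02843 K/W
Q = ΔT/R_total = 226/0.02843

Q ≈ 7950 W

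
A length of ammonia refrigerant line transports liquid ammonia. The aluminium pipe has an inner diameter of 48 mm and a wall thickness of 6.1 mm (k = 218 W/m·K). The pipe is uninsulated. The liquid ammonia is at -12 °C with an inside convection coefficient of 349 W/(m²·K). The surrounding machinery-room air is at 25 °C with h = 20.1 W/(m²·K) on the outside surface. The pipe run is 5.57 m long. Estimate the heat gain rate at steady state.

Treating each annulus and film as a series resistance:
R_inner film = 1/(h_i·2πr₁L) = 1/(349×2π×0.024×5.57) = 0.003411 K/W
R_aluminium pipe wall = ln(30.1/24)/(2π×218×5.57) = 2.968×10^-5 K/W
R_outer film = 1/(h_o·2πr_oL) = 1/(20.1×2π×0.0301×5.57) = 0.04723 K/W
R_total = 0.05067 K/W
Q = ΔT/R_total = 37/0.05067

Q ≈ 730 W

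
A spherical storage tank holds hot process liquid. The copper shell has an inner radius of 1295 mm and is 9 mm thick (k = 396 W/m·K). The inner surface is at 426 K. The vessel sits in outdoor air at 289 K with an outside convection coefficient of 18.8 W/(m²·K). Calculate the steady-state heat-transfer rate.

Spherical conduction: R = (1/r_in − 1/r_out)/(4πk) per layer; series-sum.
R_copper shell = (1/1.295 − 1/1.304)/(4π×396) = 1.071×10^-6 K/W
R_outer film = 1/(h·4πr_o²) = 1/(18.8×4π×1.304²) = 0.002489 K/W
R_total = 0.00249 K/W
Q = ΔT/R_total = 137/0.00249

Q ≈ 55000 W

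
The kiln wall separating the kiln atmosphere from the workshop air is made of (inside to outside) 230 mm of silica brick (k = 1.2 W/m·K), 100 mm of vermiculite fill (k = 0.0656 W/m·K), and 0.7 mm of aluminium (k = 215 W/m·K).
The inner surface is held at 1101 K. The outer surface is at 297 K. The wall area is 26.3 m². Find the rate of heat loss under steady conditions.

Model the wall as resistances in series:
R_silica brick = L/(kA) = 0.23/(1.2×26.3) = 0.007288 K/W
R_vermiculite fill = L/(kA) = 0.1/(0.0656×26.3) = 0.05796 K/W
R_aluminium = L/(kA) = 0.0007/(215×26.3) = 1.238×10^-7 K/W
R_total = 0.06525 K/W
Q = ΔT / R_total = 804 / 0.06525

Q ≈ 12300 W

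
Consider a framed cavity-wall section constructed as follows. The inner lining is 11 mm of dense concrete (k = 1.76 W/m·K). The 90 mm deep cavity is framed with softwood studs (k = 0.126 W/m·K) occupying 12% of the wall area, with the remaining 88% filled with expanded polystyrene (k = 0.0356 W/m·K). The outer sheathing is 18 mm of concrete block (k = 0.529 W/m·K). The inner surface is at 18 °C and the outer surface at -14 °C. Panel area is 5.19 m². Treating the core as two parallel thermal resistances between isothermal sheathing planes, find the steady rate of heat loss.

Sheathing layers in series; stud and cavity paths in parallel between them.
R_inner = 0.011/(1.76×5.19) = 0.001204 K/W
R_stud  = 0.09/(0.126×0.12×5.19) = 1.147 K/W
R_cav   = 0.09/(0.0356×0.88×5.19) = 0.5535 K/W
1/R_core = 1/R_stud + 1/R_cav → R_core = 0.3733 K/W
R_outer = 0.018/(0.529×5.19) = 0.006556 K/W
R_total = 0.3811 K/W
Q = ΔT/R_total = 32/0.3811

Q ≈ 84 W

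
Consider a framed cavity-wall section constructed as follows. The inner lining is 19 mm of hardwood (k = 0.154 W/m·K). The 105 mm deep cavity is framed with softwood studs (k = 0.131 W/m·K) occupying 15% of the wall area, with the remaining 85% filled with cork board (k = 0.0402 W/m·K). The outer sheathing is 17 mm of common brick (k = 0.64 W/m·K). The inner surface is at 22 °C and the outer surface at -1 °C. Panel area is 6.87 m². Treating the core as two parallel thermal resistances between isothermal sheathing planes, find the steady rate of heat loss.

Sheathing layers in series; stud and cavity paths in parallel between them.
R_inner = 0.019/(0.154×6.87) = 0.01796 K/W
R_stud  = 0.105/(0.131×0.15×6.87) = 0.7778 K/W
R_cav   = 0.105/(0.0402×0.85×6.87) = 0.4473 K/W
1/R_core = 1/R_stud + 1/R_cav → R_core = 0.284 K/W
R_outer = 0.017/(0.64×6.87) = 0.003866 K/W
R_total = 0.3058 K/W
Q = ΔT/R_total = 23/0.3058

Q ≈ 75.2 W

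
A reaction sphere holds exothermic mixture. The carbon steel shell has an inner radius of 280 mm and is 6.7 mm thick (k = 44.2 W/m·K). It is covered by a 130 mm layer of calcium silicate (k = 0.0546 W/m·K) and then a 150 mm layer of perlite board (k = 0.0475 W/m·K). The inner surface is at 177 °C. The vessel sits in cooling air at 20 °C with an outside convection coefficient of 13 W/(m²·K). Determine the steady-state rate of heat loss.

Radial (spherical) resistances in series:
R_carbon steel shell = (1/0.28 − 1/0.2867)/(4π×44.2) = 1.503×10^-4 K/W
R_calcium silicate = (1/0.2867 − 1/0.4167)/(4π×0.0546) = 1.586 K/W
R_perlite board = (1/0.4167 − 1/0.5667)/(4π×0.0475) = 1.064 K/W
R_outer film = 1/(h·4πr_o²) = 1/(13×4π×0.5667²) = 0.01906 K/W
R_total = 2.669 K/W
Q = ΔT/R_total = 157/2.669

Q ≈ 58.8 W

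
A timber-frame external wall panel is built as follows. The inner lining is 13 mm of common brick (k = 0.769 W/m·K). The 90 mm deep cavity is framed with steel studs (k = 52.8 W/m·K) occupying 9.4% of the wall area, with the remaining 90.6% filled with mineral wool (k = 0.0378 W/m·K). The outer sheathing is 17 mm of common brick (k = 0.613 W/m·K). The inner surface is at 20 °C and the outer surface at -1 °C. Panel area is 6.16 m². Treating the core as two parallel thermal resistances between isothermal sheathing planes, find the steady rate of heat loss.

Q ≈ 2060 W

Sheathing layers in series; stud and cavity paths in parallel between them.
R_inner = 0.013/(0.769×6.16) = 0.002744 K/W
R_stud  = 0.09/(52.8×0.094×6.16) = 0.002944 K/W
R_cav   = 0.09/(0.0378×0.906×6.16) = 0.4266 K/W
1/R_core = 1/R_stud + 1/R_cav → R_core = 0.002924 K/W
R_outer = 0.017/(0.613×6.16) = 0.004502 K/W
R_total = 0.01017 K/W
Q = ΔT/R_total = 21/0.01017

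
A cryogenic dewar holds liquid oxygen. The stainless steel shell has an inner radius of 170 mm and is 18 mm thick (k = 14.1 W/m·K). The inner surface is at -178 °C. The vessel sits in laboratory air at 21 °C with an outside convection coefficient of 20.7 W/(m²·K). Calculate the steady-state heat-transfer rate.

For a spherical shell R = (1/r₁ − 1/r₂)/(4πk); film R = 1/(h·4πr²). In series:
R_stainless steel shell = (1/0.17 − 1/0.188)/(4π×14.1) = 0.003179 K/W
R_outer film = 1/(h·4πr_o²) = 1/(20.7×4π×0.188²) = 0.1088 K/W
R_total = 0.1119 K/W
Q = ΔT/R_total = 199/0.1119

Q ≈ 1780 W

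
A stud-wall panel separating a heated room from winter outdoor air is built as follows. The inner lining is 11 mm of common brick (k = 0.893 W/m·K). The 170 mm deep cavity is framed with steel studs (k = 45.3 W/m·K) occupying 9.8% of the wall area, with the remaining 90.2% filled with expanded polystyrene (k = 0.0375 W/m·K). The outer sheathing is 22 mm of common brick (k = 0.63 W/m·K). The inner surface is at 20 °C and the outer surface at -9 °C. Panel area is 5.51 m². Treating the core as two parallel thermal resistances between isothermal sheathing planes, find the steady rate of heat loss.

Sheathing layers in series; stud and cavity paths in parallel between them.
R_inner = 0.011/(0.893×5.51) = 0.002236 K/W
R_stud  = 0.17/(45.3×0.098×5.51) = 0.00695 K/W
R_cav   = 0.17/(0.0375×0.902×5.51) = 0.9121 K/W
1/R_core = 1/R_stud + 1/R_cav → R_core = 0.006897 K/W
R_outer = 0.022/(0.63×5.51) = 0.006338 K/W
R_total = 0.01547 K/W
Q = ΔT/R_total = 29/0.01547

Q ≈ 1870 W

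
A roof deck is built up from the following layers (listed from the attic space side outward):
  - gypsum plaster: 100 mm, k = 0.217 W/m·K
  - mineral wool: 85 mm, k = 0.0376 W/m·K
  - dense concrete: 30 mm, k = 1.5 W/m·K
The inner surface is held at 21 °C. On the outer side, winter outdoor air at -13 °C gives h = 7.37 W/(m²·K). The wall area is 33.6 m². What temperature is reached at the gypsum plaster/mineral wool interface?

Treating each layer as a thermal resistance in series:
R_gypsum plaster = L/(kA) = 0.1/(0.217×33.6) = 0.01372 K/W
R_mineral wool = L/(kA) = 0.085/(0.0376×33.6) = 0.06728 K/W
R_dense concrete = L/(kA) = 0.03/(1.5×33.6) = 5.952×10^-4 K/W
R_outer film = 1/(h_o·A) = 1/(7.37×33.6) = 0.004038 K/W
R_total = 0.08563 K/W;  Q = ΔT/R_total = 34/0.08563 = 397.1 W
T_interface = T_inner − Q·ΣR(inner→interface) = 21 − 397×0.01372

T ≈ 15.6 °C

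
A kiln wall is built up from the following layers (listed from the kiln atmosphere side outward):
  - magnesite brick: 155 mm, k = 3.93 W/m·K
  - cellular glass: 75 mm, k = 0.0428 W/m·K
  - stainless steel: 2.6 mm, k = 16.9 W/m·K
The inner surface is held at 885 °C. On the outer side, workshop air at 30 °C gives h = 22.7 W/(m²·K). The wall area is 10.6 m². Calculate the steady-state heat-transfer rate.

Treating each layer as a thermal resistance in series:
R_magnesite brick = L/(kA) = 0.155/(3.93×10.6) = 0.003721 K/W
R_cellular glass = L/(kA) = 0.075/(0.0428×10.6) = 0.1653 K/W
R_stainless steel = L/(kA) = 0.0026/(16.9×10.6) = 1.451×10^-5 K/W
R_outer film = 1/(h_o·A) = 1/(22.7×10.6) = 0.004156 K/W
R_total = 0.1732 K/W
Q = ΔT / R_total = 855 / 0.1732

Q ≈ 4940 W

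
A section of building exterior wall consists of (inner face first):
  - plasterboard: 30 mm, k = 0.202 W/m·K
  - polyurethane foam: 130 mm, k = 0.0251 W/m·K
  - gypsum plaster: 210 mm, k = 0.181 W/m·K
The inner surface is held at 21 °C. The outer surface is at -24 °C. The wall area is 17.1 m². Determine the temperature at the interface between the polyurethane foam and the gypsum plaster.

T ≈ -16 °C

Model the wall as resistances in series:
R_plasterboard = L/(kA) = 0.03/(0.202×17.1) = 0.008685 K/W
R_polyurethane foam = L/(kA) = 0.13/(0.0251×17.1) = 0.3029 K/W
R_gypsum plaster = L/(kA) = 0.21/(0.181×17.1) = 0.06785 K/W
R_total = 0.3794 K/W;  Q = ΔT/R_total = 45/0.3794 = 118.6 W
T_interface = T_inner − Q·ΣR(inner→interface) = 21 − 119×0.3116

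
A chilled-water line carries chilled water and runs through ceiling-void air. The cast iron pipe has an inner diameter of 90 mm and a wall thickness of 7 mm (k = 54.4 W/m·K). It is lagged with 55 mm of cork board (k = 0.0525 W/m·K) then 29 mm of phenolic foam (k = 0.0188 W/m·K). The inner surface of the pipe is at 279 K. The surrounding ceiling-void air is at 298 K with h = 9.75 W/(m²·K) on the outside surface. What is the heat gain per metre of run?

Treating each annulus and film as a series resistance:
R_cast iron pipe wall = ln(52/45)/(2π×54.4×1) = 4.23×10^-4 K/W
R_cork board = ln(107/52)/(2π×0.0525×1) = 2.188 K/W
R_phenolic foam = ln(136/107)/(2π×0.0188×1) = 2.03 K/W
R_outer film = 1/(h_o·2πr_oL) = 1/(9.75×2π×0.136×1) = 0.12 K/W
R_total = 4.338 K/W
Q = ΔT/R_total = 19/4.338

q′ ≈ 4.38 W/m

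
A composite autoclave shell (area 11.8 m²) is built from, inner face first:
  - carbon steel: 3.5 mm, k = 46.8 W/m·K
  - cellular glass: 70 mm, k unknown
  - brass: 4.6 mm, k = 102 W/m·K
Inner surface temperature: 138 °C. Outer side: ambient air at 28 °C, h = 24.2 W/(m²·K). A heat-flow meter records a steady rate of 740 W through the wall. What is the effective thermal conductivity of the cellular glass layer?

Model the wall as resistances in series:
R_carbon steel = L/(kA) = 0.0035/(46.8×11.8) = 6.338×10^-6 K/W
R_brass = L/(kA) = 0.0046/(102×11.8) = 3.822×10^-6 K/W
R_outer film = 1/(h_o·A) = 1/(24.2×11.8) = 0.003502 K/W
Sum of known resistances R_other = 0.003512 K/W
Total R = ΔT/Q = 110/740 = 0.1486 K/W
R_cellular glass = R_total − R_other = 0.1451 K/W
k = L/(R·A) = 0.07/(0.1451×11.8)

k ≈ 0.0409 W/(m·K)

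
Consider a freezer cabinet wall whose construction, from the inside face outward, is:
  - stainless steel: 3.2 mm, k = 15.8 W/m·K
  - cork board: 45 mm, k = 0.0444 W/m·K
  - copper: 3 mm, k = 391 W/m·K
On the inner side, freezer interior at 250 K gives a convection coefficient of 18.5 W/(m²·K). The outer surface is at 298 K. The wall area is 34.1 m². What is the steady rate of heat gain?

Q ≈ 1530 W

Thermal resistances in series:
R_inner film = 1/(h_i·A) = 1/(18.5×34.1) = 0.001585 K/W
R_stainless steel = L/(kA) = 0.0032/(15.8×34.1) = 5.939×10^-6 K/W
R_cork board = L/(kA) = 0.045/(0.0444×34.1) = 0.02972 K/W
R_copper = L/(kA) = 0.003/(391×34.1) = 2.25×10^-7 K/W
R_total = 0.03131 K/W
Q = ΔT / R_total = 48 / 0.03131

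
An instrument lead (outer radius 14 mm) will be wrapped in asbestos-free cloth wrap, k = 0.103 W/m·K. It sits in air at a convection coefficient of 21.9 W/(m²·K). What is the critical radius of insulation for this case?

r_cr ≈ 4.7 mm

For a cylinder r_cr = k/h = 0.103/21.9
r_cr = 4.7 mm; since the bare radius (14 mm) is above r_cr, any added insulation will reduce heat loss.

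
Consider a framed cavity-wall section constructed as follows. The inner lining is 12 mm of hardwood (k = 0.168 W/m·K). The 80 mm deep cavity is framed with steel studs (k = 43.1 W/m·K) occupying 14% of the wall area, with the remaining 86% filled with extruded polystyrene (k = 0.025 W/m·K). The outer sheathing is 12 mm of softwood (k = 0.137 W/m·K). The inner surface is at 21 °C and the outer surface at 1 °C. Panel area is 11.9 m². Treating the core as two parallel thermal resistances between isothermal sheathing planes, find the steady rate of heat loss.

Sheathing layers in series; stud and cavity paths in parallel between them.
R_inner = 0.012/(0.168×11.9) = 0.006002 K/W
R_stud  = 0.08/(43.1×0.14×11.9) = 0.001114 K/W
R_cav   = 0.08/(0.025×0.86×11.9) = 0.3127 K/W
1/R_core = 1/R_stud + 1/R_cav → R_core = 0.00111 K/W
R_outer = 0.012/(0.137×11.9) = 0.007361 K/W
R_total = 0.01447 K/W
Q = ΔT/R_total = 20/0.01447

Q ≈ 1380 W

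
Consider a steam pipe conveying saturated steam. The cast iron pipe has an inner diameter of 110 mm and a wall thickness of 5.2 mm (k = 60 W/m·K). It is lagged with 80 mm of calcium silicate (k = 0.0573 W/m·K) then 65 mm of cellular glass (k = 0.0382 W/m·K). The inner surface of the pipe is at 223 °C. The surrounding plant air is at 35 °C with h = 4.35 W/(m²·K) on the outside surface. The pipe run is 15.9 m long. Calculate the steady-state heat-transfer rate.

Q ≈ 727 W

Cylindrical conduction, so R = ln(r₂/r₁)/(2πkL) per layer, in series:
R_cast iron pipe wall = ln(60.2/55)/(2π×60×15.9) = 1.507×10^-5 K/W
R_calcium silicate = ln(140.2/60.2)/(2π×0.0573×15.9) = 0.1477 K/W
R_cellular glass = ln(205.2/140.2)/(2π×0.0382×15.9) = 0.09981 K/W
R_outer film = 1/(h_o·2πr_oL) = 1/(4.35×2π×0.2052×15.9) = 0.01121 K/W
R_total = 0.2587 K/W
Q = ΔT/R_total = 188/0.2587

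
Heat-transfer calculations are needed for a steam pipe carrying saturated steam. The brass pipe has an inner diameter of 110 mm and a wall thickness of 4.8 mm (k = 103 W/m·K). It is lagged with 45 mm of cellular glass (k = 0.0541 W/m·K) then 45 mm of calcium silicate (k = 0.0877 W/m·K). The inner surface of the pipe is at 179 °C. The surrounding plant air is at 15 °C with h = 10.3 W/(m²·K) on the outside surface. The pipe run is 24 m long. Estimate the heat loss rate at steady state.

Treating each annulus and film as a series resistance:
R_brass pipe wall = ln(59.8/55)/(2π×103×24) = 5.387×10^-6 K/W
R_cellular glass = ln(104.8/59.8)/(2π×0.0541×24) = 0.06877 K/W
R_calcium silicate = ln(149.8/104.8)/(2π×0.0877×24) = 0.02701 K/W
R_outer film = 1/(h_o·2πr_oL) = 1/(10.3×2π×0.1498×24) = 0.004298 K/W
R_total = 0.1001 K/W
Q = ΔT/R_total = 164/0.1001

Q ≈ 1640 W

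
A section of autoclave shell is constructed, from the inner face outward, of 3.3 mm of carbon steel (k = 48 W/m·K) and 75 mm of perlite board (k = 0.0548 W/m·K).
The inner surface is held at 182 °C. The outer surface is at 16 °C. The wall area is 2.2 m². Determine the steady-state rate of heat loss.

Series thermal resistances:
R_carbon steel = L/(kA) = 0.0033/(48×2.2) = 3.125×10^-5 K/W
R_perlite board = L/(kA) = 0.075/(0.0548×2.2) = 0.6221 K/W
R_total = 0.6221 K/W
Q = ΔT / R_total = 166 / 0.6221

Q ≈ 267 W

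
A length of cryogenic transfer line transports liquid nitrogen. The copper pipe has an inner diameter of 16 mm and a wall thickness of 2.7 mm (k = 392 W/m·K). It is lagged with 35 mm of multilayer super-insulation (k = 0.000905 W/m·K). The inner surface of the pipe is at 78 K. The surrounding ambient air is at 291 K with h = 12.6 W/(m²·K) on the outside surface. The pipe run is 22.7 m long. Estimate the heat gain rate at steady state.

Q ≈ 18.9 W

Per-layer cylindrical resistances, series-summed:
R_copper pipe wall = ln(10.7/8)/(2π×392×22.7) = 5.201×10^-6 K/W
R_multilayer super-insulation = ln(45.7/10.7)/(2π×0.000905×22.7) = 11.25 K/W
R_outer film = 1/(h_o·2πr_oL) = 1/(12.6×2π×0.0457×22.7) = 0.01218 K/W
R_total = 11.26 K/W
Q = ΔT/R_total = 213/11.26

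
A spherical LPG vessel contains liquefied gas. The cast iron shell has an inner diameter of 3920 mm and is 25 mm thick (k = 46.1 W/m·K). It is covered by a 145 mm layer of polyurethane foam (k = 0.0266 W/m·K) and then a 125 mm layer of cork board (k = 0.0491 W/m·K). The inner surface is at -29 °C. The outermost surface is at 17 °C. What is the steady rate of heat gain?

Q ≈ 318 W

Each spherical layer contributes R = (1/r_i − 1/r_o)/(4πk):
R_cast iron shell = (1/1.96 − 1/1.985)/(4π×46.1) = 1.109×10^-5 K/W
R_polyurethane foam = (1/1.985 − 1/2.13)/(4π×0.0266) = 0.1026 K/W
R_cork board = (1/2.13 − 1/2.255)/(4π×0.0491) = 0.04218 K/W
R_total = 0.1448 K/W
Q = ΔT/R_total = 46/0.1448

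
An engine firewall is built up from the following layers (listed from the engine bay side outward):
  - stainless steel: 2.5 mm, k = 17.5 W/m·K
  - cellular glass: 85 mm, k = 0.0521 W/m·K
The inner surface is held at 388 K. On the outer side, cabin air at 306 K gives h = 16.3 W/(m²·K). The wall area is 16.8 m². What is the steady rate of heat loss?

Q ≈ 814 W

Using the resistance-network approach (series):
R_stainless steel = L/(kA) = 0.0025/(17.5×16.8) = 8.503×10^-6 K/W
R_cellular glass = L/(kA) = 0.085/(0.0521×16.8) = 0.09711 K/W
R_outer film = 1/(h_o·A) = 1/(16.3×16.8) = 0.003652 K/W
R_total = 0.1008 K/W
Q = ΔT / R_total = 82 / 0.1008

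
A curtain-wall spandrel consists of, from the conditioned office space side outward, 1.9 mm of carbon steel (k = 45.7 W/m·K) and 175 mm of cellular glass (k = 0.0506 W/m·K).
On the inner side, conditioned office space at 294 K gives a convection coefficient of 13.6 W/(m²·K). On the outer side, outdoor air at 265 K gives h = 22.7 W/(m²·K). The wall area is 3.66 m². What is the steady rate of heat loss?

Thermal resistances in series:
R_inner film = 1/(h_i·A) = 1/(13.6×3.66) = 0.02009 K/W
R_carbon steel = L/(kA) = 0.0019/(45.7×3.66) = 1.136×10^-5 K/W
R_cellular glass = L/(kA) = 0.175/(0.0506×3.66) = 0.9449 K/W
R_outer film = 1/(h_o·A) = 1/(22.7×3.66) = 0.01204 K/W
R_total = 0.9771 K/W
Q = ΔT / R_total = 29 / 0.9771

Q ≈ 29.7 W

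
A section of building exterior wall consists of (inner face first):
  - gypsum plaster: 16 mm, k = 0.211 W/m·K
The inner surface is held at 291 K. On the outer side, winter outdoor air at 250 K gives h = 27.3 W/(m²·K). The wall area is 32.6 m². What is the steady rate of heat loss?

Q ≈ 11900 W

Thermal resistances in series:
R_gypsum plaster = L/(kA) = 0.016/(0.211×32.6) = 0.002326 K/W
R_outer film = 1/(h_o·A) = 1/(27.3×32.6) = 0.001124 K/W
R_total = 0.00345 K/W
Q = ΔT / R_total = 41 / 0.00345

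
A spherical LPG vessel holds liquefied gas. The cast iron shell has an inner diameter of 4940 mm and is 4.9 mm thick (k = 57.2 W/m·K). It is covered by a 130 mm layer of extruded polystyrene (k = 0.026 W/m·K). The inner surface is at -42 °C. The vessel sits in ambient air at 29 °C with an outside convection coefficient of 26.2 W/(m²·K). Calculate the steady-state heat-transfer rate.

Q ≈ 1140 W

For a spherical shell R = (1/r₁ − 1/r₂)/(4πk); film R = 1/(h·4πr²). In series:
R_cast iron shell = (1/2.47 − 1/2.4749)/(4π×57.2) = 1.115×10^-6 K/W
R_extruded polystyrene = (1/2.4749 − 1/2.6049)/(4π×0.026) = 0.06172 K/W
R_outer film = 1/(h·4πr_o²) = 1/(26.2×4π×2.6049²) = 4.476×10^-4 K/W
R_total = 0.06217 K/W
Q = ΔT/R_total = 71/0.06217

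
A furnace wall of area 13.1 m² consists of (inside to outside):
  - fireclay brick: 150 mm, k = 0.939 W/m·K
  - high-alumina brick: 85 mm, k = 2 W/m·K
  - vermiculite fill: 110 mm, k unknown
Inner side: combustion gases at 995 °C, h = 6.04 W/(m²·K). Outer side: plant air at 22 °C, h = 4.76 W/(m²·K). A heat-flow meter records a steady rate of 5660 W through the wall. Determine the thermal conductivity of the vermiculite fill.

k ≈ 0.0657 W/(m·K)

Series thermal resistances:
R_inner film = 1/(h_i·A) = 1/(6.04×13.1) = 0.01264 K/W
R_fireclay brick = L/(kA) = 0.15/(0.939×13.1) = 0.01219 K/W
R_high-alumina brick = L/(kA) = 0.085/(2×13.1) = 0.003244 K/W
R_outer film = 1/(h_o·A) = 1/(4.76×13.1) = 0.01604 K/W
Sum of known resistances R_other = 0.04411 K/W
Total R = ΔT/Q = 973/5660 = 0.1719 K/W
R_vermiculite fill = R_total − R_other = 0.1278 K/W
k = L/(R·A) = 0.11/(0.1278×13.1)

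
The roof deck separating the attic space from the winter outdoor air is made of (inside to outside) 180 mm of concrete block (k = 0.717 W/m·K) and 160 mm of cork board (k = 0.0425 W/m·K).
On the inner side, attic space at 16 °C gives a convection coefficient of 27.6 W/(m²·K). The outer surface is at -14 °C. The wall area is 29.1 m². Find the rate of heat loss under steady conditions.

Series thermal resistances:
R_inner film = 1/(h_i·A) = 1/(27.6×29.1) = 0.001245 K/W
R_concrete block = L/(kA) = 0.18/(0.717×29.1) = 0.008627 K/W
R_cork board = L/(kA) = 0.16/(0.0425×29.1) = 0.1294 K/W
R_total = 0.1392 K/W
Q = ΔT / R_total = 30 / 0.1392

Q ≈ 215 W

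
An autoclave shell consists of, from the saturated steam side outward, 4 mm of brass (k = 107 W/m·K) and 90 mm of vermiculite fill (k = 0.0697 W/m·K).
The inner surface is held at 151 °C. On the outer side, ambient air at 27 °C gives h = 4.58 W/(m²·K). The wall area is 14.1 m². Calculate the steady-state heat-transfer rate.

Q ≈ 1160 W

Series thermal resistances:
R_brass = L/(kA) = 0.004/(107×14.1) = 2.651×10^-6 K/W
R_vermiculite fill = L/(kA) = 0.09/(0.0697×14.1) = 0.09158 K/W
R_outer film = 1/(h_o·A) = 1/(4.58×14.1) = 0.01549 K/W
R_total = 0.1071 K/W
Q = ΔT / R_total = 124 / 0.1071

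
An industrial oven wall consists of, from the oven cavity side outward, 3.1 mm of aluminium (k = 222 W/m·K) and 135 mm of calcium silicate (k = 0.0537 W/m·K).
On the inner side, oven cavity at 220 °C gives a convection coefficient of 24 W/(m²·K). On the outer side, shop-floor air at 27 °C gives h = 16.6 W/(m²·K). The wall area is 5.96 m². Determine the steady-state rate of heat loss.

Series thermal resistances:
R_inner film = 1/(h_i·A) = 1/(24×5.96) = 0.006991 K/W
R_aluminium = L/(kA) = 0.0031/(222×5.96) = 2.343×10^-6 K/W
R_calcium silicate = L/(kA) = 0.135/(0.0537×5.96) = 0.4218 K/W
R_outer film = 1/(h_o·A) = 1/(16.6×5.96) = 0.01011 K/W
R_total = 0.4389 K/W
Q = ΔT / R_total = 193 / 0.4389

Q ≈ 440 W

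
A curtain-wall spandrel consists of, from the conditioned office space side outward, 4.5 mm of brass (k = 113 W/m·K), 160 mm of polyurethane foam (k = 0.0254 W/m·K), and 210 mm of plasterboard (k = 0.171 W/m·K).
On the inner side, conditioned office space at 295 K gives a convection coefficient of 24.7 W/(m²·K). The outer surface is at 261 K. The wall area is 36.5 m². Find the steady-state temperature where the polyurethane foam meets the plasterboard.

Thermal resistances in series:
R_inner film = 1/(h_i·A) = 1/(24.7×36.5) = 0.001109 K/W
R_brass = L/(kA) = 0.0045/(113×36.5) = 1.091×10^-6 K/W
R_polyurethane foam = L/(kA) = 0.16/(0.0254×36.5) = 0.1726 K/W
R_plasterboard = L/(kA) = 0.21/(0.171×36.5) = 0.03365 K/W
R_total = 0.2073 K/W;  Q = ΔT/R_total = 34/0.2073 = 164 W
T_interface = T_inner − Q·ΣR(inner→interface) = 295 − 164×0.1737

T ≈ 267 K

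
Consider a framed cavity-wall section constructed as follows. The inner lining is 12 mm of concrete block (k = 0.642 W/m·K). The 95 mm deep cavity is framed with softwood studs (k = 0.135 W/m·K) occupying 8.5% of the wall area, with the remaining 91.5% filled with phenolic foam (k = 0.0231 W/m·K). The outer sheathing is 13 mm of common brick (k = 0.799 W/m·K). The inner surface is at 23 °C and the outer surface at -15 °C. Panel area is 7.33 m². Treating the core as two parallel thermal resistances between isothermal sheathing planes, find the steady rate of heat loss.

Sheathing layers in series; stud and cavity paths in parallel between them.
R_inner = 0.012/(0.642×7.33) = 0.00255 K/W
R_stud  = 0.095/(0.135×0.085×7.33) = 1.129 K/W
R_cav   = 0.095/(0.0231×0.915×7.33) = 0.6132 K/W
1/R_core = 1/R_stud + 1/R_cav → R_core = 0.3974 K/W
R_outer = 0.013/(0.799×7.33) = 0.00222 K/W
R_total = 0.4022 K/W
Q = ΔT/R_total = 38/0.4022

Q ≈ 94.5 W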